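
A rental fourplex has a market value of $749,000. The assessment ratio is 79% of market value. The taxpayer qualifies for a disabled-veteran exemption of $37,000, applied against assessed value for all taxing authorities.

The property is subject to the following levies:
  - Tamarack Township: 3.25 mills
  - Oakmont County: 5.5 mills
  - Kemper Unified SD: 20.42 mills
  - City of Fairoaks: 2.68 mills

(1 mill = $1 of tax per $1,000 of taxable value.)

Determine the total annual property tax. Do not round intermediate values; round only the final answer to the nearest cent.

Assessed value = $749,000 × 0.79 = $591,710
Taxable value = $591,710 − $37,000 = $554,710
Tamarack Township: $554,710 × 0.00325 = $1,802.8075
Oakmont County: $554,710 × 0.0055 = $3,050.905
Kemper Unified SD: $554,710 × 0.02042 = $11,327.1782
City of Fairoaks: $554,710 × 0.00268 = $1,486.6228
Total = $1,802.8075 + $3,050.905 + $11,327.1782 + $1,486.6228 = $17,667.5135

$17,667.51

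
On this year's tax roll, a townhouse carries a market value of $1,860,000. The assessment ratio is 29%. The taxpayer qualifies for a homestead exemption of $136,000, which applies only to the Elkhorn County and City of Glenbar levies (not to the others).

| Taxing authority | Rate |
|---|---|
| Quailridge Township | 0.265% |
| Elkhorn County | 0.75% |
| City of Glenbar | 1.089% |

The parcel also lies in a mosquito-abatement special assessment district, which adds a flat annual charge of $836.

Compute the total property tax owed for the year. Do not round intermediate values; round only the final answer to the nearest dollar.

$9,684

Assessed value = $1,860,000 × 0.29 = $539,400
Quailridge Township: $539,400 × 0.00265 = $1,429.41
Elkhorn County: ($539,400 − $136,000) × 0.0075 = $403,400 × 0.0075 = $3,025.5
City of Glenbar: ($539,400 − $136,000) × 0.01089 = $403,400 × 0.01089 = $4,393.026
Levies subtotal = $8,847.936
Total = $8,847.936 + $836 = $9,683.936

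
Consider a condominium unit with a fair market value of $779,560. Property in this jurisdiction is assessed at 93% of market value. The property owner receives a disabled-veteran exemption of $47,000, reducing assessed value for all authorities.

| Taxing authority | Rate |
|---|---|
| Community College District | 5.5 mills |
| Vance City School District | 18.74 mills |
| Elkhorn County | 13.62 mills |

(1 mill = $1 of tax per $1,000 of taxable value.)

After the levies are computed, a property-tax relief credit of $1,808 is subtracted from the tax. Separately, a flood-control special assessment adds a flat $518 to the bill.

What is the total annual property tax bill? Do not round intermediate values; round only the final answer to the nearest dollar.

Assessed value = $779,560 × 0.93 = $724,990.8
Taxable value = $724,990.8 − $47,000 = $677,990.8
Community College District: $677,990.8 × 0.0055 = $3,728.9494
Vance City School District: $677,990.8 × 0.01874 = $12,705.547592
Elkhorn County: $677,990.8 × 0.01362 = $9,234.234696
Levies subtotal = $25,668.731688
After credit = $25,668.731688 − $1,808 = $23,860.731688
Total = $23,860.731688 + $518 = $24,378.731688

$24,379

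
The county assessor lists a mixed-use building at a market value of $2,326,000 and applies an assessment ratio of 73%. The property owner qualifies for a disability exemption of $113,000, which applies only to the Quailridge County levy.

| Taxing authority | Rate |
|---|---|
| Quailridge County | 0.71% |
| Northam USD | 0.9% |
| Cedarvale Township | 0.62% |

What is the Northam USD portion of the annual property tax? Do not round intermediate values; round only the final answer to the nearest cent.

Assessed value = $2,326,000 × 0.73 = $1,697,980
Northam USD taxable value = $1,697,980 (exemption does not apply)
Northam USD levy = $1,697,980 × 0.009 = $15,281.82

$15,281.82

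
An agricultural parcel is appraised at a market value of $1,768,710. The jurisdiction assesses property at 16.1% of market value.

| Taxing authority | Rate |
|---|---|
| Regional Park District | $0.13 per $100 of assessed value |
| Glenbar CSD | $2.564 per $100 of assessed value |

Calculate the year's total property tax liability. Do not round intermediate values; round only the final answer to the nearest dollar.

$7,671

Assessed value = $1,768,710 × 0.161 = $284,762.31
Regional Park District: $284,762.31 × 0.0013 = $370.191003
Glenbar CSD: $284,762.31 × 0.02564 = $7,301.3056284
Total = $370.191003 + $7,301.3056284 = $7,671.4966314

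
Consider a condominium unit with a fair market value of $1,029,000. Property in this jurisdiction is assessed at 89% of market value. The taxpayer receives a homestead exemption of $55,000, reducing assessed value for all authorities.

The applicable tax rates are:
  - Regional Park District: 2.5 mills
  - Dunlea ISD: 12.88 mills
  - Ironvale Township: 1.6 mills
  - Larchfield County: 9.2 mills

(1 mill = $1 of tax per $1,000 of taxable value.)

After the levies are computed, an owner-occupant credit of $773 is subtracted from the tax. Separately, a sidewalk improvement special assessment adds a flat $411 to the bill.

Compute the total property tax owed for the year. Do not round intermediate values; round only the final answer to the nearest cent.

Assessed value = $1,029,000 × 0.89 = $915,810
Taxable value = $915,810 − $55,000 = $860,810
Regional Park District: $860,810 × 0.0025 = $2,152.025
Dunlea ISD: $860,810 × 0.01288 = $11,087.2328
Ironvale Township: $860,810 × 0.0016 = $1,377.296
Larchfield County: $860,810 × 0.0092 = $7,919.452
Levies subtotal = $22,536.0058
After credit = $22,536.0058 − $773 = $21,763.0058
Total = $21,763.0058 + $411 = $22,174.0058

$22,174.01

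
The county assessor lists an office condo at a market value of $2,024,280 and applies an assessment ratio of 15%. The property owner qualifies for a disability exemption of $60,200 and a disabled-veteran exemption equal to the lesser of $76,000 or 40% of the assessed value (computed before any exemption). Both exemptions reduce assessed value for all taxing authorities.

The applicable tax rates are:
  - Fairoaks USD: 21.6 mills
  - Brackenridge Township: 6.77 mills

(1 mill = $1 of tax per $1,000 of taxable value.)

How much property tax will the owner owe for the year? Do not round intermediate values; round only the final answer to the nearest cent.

$4,750.33

Assessed value = $2,024,280 × 0.15 = $303,642
Disabled-veteran exemption = min($76,000, 40% × $303,642) = min($76,000, $121,456.8) = $76,000 (dollar cap binds)
Taxable value = $303,642 − $60,200 − $76,000 = $167,442
Fairoaks USD: $167,442 × 0.0216 = $3,616.7472
Brackenridge Township: $167,442 × 0.00677 = $1,133.58234
Total = $4,750.32954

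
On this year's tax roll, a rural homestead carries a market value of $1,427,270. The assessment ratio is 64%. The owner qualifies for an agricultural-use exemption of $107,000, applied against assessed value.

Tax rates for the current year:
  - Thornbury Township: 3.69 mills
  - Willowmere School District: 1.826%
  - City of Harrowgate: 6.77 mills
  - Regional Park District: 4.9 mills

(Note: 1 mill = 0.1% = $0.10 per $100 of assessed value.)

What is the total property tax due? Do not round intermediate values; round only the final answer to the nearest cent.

Assessed value = $1,427,270 × 0.64 = $913,452.8
Taxable value = $913,452.8 − $107,000 = $806,452.8
Thornbury Township: $806,452.8 × 0.00369 = $2,975.810832
Willowmere School District: $806,452.8 × 0.01826 = $14,725.828128
City of Harrowgate: $806,452.8 × 0.00677 = $5,459.685456
Regional Park District: $806,452.8 × 0.0049 = $3,951.61872
Total = $27,112.943136

$27,112.94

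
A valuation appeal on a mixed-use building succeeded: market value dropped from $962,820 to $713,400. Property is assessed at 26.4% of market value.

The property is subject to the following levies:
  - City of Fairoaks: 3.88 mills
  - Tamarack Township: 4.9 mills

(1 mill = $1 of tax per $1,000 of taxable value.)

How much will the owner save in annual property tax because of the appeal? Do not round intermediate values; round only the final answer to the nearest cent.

$578.14

Old assessed value = $962,820 × 0.264 = $254,184.48
New assessed value = $713,400 × 0.264 = $188,337.6
Combined rate = 0.00388 + 0.0049 = 0.00878
Old tax = $254,184.48 × 0.00878 = $2,231.7397344
New tax = $188,337.6 × 0.00878 = $1,653.604128
Reduction = $2,231.7397344 − $1,653.604128 = $578.1356064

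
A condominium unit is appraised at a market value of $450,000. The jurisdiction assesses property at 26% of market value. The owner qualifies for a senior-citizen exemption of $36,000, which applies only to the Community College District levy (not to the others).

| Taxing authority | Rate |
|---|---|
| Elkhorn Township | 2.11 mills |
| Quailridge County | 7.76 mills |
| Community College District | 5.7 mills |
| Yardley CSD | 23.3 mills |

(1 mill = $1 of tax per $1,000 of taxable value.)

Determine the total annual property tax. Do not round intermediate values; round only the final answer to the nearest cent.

$4,342.59

Assessed value = $450,000 × 0.26 = $117,000
Elkhorn Township: $117,000 × 0.00211 = $246.87
Quailridge County: $117,000 × 0.00776 = $907.92
Community College District: ($117,000 − $36,000) × 0.0057 = $81,000 × 0.0057 = $461.7
Yardley CSD: $117,000 × 0.0233 = $2,726.1
Total = $4,342.59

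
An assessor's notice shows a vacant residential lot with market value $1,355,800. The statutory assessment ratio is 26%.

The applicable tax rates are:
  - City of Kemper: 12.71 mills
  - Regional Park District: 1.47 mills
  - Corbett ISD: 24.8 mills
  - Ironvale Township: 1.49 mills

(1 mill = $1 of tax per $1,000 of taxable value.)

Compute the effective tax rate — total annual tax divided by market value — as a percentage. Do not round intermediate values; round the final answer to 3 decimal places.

1.052%

Assessed value = $1,355,800 × 0.26 = $352,508
City of Kemper: $352,508 × 0.01271 = $4,480.37668
Regional Park District: $352,508 × 0.00147 = $518.18676
Corbett ISD: $352,508 × 0.0248 = $8,742.1984
Ironvale Township: $352,508 × 0.00149 = $525.23692
Total tax = $14,265.99876
Effective rate = $14,265.99876 ÷ $1,355,800 = 1.052% of market value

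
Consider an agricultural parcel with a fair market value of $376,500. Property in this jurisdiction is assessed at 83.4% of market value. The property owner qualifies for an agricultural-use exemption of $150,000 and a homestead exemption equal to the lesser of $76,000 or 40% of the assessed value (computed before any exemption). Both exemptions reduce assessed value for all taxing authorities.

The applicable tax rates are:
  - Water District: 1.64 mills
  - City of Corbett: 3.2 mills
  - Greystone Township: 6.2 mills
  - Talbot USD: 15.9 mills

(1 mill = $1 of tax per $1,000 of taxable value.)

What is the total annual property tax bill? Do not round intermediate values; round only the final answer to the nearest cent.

Assessed value = $376,500 × 0.834 = $314,001
Homestead exemption = min($76,000, 40% × $314,001) = min($76,000, $125,600.4) = $76,000 (dollar cap binds)
Taxable value = $314,001 − $150,000 − $76,000 = $88,001
Water District: $88,001 × 0.00164 = $144.32164
City of Corbett: $88,001 × 0.0032 = $281.6032
Greystone Township: $88,001 × 0.0062 = $545.6062
Talbot USD: $88,001 × 0.0159 = $1,399.2159
Total = $2,370.74694

$2,370.75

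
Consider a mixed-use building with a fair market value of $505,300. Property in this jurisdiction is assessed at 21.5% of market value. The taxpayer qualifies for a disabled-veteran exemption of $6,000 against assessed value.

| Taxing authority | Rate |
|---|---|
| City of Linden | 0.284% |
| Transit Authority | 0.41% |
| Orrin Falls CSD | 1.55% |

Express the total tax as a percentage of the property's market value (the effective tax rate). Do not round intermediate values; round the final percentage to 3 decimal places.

Assessed value = $505,300 × 0.215 = $108,639.5
Taxable value = $108,639.5 − $6,000 = $102,639.5
City of Linden: $102,639.5 × 0.00284 = $291.49618
Transit Authority: $102,639.5 × 0.0041 = $420.82195
Orrin Falls CSD: $102,639.5 × 0.0155 = $1,590.91225
Total tax = $2,303.23038
Effective rate = $2,303.23038 ÷ $505,300 = 0.456% of market value

0.456%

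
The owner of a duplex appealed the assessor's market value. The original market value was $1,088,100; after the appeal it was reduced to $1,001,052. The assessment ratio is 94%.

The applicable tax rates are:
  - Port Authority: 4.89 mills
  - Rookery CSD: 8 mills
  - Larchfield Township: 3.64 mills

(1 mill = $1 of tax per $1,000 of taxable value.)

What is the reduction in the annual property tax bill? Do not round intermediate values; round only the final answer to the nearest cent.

Old assessed value = $1,088,100 × 0.94 = $1,022,814
New assessed value = $1,001,052 × 0.94 = $940,988.88
Combined rate = 0.00489 + 0.008 + 0.00364 = 0.01653
Old tax = $1,022,814 × 0.01653 = $16,907.11542
New tax = $940,988.88 × 0.01653 = $15,554.5461864
Reduction = $16,907.11542 − $15,554.5461864 = $1,352.5692336

$1,352.57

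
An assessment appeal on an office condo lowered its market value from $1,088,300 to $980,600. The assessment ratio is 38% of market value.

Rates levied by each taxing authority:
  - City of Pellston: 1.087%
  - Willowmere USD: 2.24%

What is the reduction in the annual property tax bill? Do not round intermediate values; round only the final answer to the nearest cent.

Old assessed value = $1,088,300 × 0.38 = $413,554
New assessed value = $980,600 × 0.38 = $372,628
Combined rate = 0.01087 + 0.0224 = 0.03327
Old tax = $413,554 × 0.03327 = $13,758.94158
New tax = $372,628 × 0.03327 = $12,397.33356
Reduction = $13,758.94158 − $12,397.33356 = $1,361.60802

$1,361.61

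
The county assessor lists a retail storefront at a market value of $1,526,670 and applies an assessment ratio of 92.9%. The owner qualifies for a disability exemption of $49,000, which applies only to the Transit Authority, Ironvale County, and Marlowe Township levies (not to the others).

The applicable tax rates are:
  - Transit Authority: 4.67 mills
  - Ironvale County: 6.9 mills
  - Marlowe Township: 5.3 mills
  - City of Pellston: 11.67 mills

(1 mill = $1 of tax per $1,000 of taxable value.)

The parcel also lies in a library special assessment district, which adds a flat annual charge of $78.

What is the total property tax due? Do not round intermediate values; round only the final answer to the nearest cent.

$39,728.98

Assessed value = $1,526,670 × 0.929 = $1,418,276.43
Transit Authority: ($1,418,276.43 − $49,000) × 0.00467 = $1,369,276.43 × 0.00467 = $6,394.5209281
Ironvale County: ($1,418,276.43 − $49,000) × 0.0069 = $1,369,276.43 × 0.0069 = $9,448.007367
Marlowe Township: ($1,418,276.43 − $49,000) × 0.0053 = $1,369,276.43 × 0.0053 = $7,257.165079
City of Pellston: $1,418,276.43 × 0.01167 = $16,551.2859381
Levies subtotal = $39,650.9793122
Total = $39,650.9793122 + $78 = $39,728.9793122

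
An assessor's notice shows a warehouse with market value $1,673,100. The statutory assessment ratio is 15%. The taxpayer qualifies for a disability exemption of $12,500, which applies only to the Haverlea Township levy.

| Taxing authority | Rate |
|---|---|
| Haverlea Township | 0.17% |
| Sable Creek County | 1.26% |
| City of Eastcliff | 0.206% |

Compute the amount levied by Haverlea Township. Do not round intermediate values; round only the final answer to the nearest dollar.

$405

Assessed value = $1,673,100 × 0.15 = $250,965
Haverlea Township taxable value = $250,965 − $12,500 = $238,465
Haverlea Township levy = $238,465 × 0.0017 = $405.3905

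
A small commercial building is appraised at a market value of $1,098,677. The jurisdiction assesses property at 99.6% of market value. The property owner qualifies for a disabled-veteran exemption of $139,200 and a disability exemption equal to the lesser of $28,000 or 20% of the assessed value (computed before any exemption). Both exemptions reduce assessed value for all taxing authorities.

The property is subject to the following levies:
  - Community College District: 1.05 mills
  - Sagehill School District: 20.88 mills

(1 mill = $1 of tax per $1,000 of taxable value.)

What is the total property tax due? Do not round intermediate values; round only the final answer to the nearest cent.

Assessed value = $1,098,677 × 0.996 = $1,094,282.292
Disability exemption = min($28,000, 20% × $1,094,282.292) = min($28,000, $218,856.4584) = $28,000 (dollar cap binds)
Taxable value = $1,094,282.292 − $139,200 − $28,000 = $927,082.292
Community College District: $927,082.292 × 0.00105 = $973.4364066
Sagehill School District: $927,082.292 × 0.02088 = $19,357.47825696
Total = $20,330.91466356

$20,330.91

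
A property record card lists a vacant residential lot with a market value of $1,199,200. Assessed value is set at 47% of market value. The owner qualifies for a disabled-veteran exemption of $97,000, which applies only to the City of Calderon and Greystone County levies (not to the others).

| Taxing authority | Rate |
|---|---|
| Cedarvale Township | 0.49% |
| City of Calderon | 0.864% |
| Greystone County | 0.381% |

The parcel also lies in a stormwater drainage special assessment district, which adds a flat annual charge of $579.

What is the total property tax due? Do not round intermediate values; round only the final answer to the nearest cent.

Assessed value = $1,199,200 × 0.47 = $563,624
Cedarvale Township: $563,624 × 0.0049 = $2,761.7576
City of Calderon: ($563,624 − $97,000) × 0.00864 = $466,624 × 0.00864 = $4,031.63136
Greystone County: ($563,624 − $97,000) × 0.00381 = $466,624 × 0.00381 = $1,777.83744
Levies subtotal = $8,571.2264
Total = $8,571.2264 + $579 = $9,150.2264

$9,150.23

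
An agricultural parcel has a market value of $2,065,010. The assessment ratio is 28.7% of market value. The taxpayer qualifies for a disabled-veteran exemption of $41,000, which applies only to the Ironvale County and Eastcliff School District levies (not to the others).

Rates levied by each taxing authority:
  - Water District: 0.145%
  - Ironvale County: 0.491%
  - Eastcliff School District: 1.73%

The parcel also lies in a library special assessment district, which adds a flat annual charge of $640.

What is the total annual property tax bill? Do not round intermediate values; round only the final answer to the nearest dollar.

Assessed value = $2,065,010 × 0.287 = $592,657.87
Water District: $592,657.87 × 0.00145 = $859.3539115
Ironvale County: ($592,657.87 − $41,000) × 0.00491 = $551,657.87 × 0.00491 = $2,708.6401417
Eastcliff School District: ($592,657.87 − $41,000) × 0.0173 = $551,657.87 × 0.0173 = $9,543.681151
Levies subtotal = $13,111.6752042
Total = $13,111.6752042 + $640 = $13,751.6752042

$13,752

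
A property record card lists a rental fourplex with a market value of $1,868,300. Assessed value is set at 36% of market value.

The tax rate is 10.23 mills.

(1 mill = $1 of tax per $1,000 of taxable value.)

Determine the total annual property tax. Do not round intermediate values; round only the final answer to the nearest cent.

Assessed value = $1,868,300 × 0.36 = $672,588
Tax = $672,588 × 0.01023 = $6,880.57524

$6,880.58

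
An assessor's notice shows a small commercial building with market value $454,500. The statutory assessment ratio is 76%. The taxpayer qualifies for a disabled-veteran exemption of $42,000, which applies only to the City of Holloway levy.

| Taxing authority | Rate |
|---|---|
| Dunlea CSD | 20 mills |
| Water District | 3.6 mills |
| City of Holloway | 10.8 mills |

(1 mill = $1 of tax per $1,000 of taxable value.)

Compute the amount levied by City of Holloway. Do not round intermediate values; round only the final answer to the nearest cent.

$3,276.94

Assessed value = $454,500 × 0.76 = $345,420
City of Holloway taxable value = $345,420 − $42,000 = $303,420
City of Holloway levy = $303,420 × 0.0108 = $3,276.936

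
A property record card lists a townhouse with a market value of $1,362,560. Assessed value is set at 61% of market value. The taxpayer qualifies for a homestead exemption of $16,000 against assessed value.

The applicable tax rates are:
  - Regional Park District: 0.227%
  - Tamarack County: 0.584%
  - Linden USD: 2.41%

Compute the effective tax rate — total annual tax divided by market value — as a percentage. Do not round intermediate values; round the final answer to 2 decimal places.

1.93%

Assessed value = $1,362,560 × 0.61 = $831,161.6
Taxable value = $831,161.6 − $16,000 = $815,161.6
Regional Park District: $815,161.6 × 0.00227 = $1,850.416832
Tamarack County: $815,161.6 × 0.00584 = $4,760.543744
Linden USD: $815,161.6 × 0.0241 = $19,645.39456
Total tax = $26,256.355136
Effective rate = $26,256.355136 ÷ $1,362,560 = 1.93% of market value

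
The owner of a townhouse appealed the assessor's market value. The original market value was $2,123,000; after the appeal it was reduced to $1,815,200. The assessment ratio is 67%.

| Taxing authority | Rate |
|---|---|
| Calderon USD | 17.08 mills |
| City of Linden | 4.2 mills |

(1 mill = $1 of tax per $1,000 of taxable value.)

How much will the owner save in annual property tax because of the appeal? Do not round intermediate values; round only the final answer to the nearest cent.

$4,388.49

Old assessed value = $2,123,000 × 0.67 = $1,422,410
New assessed value = $1,815,200 × 0.67 = $1,216,184
Combined rate = 0.01708 + 0.0042 = 0.02128
Old tax = $1,422,410 × 0.02128 = $30,268.8848
New tax = $1,216,184 × 0.02128 = $25,880.39552
Reduction = $30,268.8848 − $25,880.39552 = $4,388.48928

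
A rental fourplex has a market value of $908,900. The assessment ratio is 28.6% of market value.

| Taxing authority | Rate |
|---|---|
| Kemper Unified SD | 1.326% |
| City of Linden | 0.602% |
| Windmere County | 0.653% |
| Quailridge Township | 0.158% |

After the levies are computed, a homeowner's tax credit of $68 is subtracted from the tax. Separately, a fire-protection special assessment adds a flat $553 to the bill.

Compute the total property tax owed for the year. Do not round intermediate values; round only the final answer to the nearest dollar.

Assessed value = $908,900 × 0.286 = $259,945.4
Kemper Unified SD: $259,945.4 × 0.01326 = $3,446.876004
City of Linden: $259,945.4 × 0.00602 = $1,564.871308
Windmere County: $259,945.4 × 0.00653 = $1,697.443462
Quailridge Township: $259,945.4 × 0.00158 = $410.713732
Levies subtotal = $7,119.904506
After credit = $7,119.904506 − $68 = $7,051.904506
Total = $7,051.904506 + $553 = $7,604.904506

$7,605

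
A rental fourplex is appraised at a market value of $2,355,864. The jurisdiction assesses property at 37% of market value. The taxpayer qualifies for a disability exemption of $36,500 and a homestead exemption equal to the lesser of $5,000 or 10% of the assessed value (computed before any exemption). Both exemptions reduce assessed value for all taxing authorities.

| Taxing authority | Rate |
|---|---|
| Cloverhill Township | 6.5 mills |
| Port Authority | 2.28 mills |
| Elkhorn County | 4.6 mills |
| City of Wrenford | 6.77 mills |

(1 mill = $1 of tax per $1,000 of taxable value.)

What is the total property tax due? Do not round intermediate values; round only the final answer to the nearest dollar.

$16,728

Assessed value = $2,355,864 × 0.37 = $871,669.68
Homestead exemption = min($5,000, 10% × $871,669.68) = min($5,000, $87,166.968) = $5,000 (dollar cap binds)
Taxable value = $871,669.68 − $36,500 − $5,000 = $830,169.68
Cloverhill Township: $830,169.68 × 0.0065 = $5,396.10292
Port Authority: $830,169.68 × 0.00228 = $1,892.7868704
Elkhorn County: $830,169.68 × 0.0046 = $3,818.780528
City of Wrenford: $830,169.68 × 0.00677 = $5,620.2487336
Total = $16,727.919052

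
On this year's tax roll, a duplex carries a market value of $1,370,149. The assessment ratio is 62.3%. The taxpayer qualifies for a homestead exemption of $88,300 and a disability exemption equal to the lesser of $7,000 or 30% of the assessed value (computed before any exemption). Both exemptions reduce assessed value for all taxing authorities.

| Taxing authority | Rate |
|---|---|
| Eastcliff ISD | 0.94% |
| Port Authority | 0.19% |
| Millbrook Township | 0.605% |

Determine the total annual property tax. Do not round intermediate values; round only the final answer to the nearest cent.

$13,156.55

Assessed value = $1,370,149 × 0.623 = $853,602.827
Disability exemption = min($7,000, 30% × $853,602.827) = min($7,000, $256,080.8481) = $7,000 (dollar cap binds)
Taxable value = $853,602.827 − $88,300 − $7,000 = $758,302.827
Eastcliff ISD: $758,302.827 × 0.0094 = $7,128.0465738
Port Authority: $758,302.827 × 0.0019 = $1,440.7753713
Millbrook Township: $758,302.827 × 0.00605 = $4,587.73210335
Total = $13,156.55404845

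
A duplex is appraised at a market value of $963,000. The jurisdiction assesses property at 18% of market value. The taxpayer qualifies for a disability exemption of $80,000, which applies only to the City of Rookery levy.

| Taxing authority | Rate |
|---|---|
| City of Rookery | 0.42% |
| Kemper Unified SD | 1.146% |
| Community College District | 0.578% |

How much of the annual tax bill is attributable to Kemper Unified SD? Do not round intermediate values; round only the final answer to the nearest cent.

Assessed value = $963,000 × 0.18 = $173,340
Kemper Unified SD taxable value = $173,340 (exemption does not apply)
Kemper Unified SD levy = $173,340 × 0.01146 = $1,986.4764

$1,986.48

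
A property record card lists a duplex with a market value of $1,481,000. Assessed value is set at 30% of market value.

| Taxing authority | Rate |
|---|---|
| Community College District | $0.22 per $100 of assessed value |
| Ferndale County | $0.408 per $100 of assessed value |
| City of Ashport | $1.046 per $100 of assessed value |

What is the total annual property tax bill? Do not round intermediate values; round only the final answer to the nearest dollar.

$7,438

Assessed value = $1,481,000 × 0.3 = $444,300
Community College District: $444,300 × 0.0022 = $977.46
Ferndale County: $444,300 × 0.00408 = $1,812.744
City of Ashport: $444,300 × 0.01046 = $4,647.378
Total = $977.46 + $1,812.744 + $4,647.378 = $7,437.582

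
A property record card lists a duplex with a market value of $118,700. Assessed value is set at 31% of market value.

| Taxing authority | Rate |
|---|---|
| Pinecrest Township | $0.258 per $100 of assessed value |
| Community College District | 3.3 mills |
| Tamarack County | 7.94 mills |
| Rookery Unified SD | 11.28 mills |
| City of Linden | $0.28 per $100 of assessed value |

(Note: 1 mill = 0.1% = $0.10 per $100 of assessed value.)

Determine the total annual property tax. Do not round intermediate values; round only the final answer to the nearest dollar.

$1,027

Assessed value = $118,700 × 0.31 = $36,797
Pinecrest Township: $36,797 × 0.00258 = $94.93626
Community College District: $36,797 × 0.0033 = $121.4301
Tamarack County: $36,797 × 0.00794 = $292.16818
Rookery Unified SD: $36,797 × 0.01128 = $415.07016
City of Linden: $36,797 × 0.0028 = $103.0316
Total = $1,026.6363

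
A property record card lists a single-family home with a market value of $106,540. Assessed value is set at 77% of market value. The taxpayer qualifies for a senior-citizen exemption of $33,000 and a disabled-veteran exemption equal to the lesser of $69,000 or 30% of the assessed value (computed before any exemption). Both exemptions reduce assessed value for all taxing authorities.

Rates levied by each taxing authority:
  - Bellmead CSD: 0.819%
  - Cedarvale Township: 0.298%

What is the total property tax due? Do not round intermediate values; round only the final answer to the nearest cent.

Assessed value = $106,540 × 0.77 = $82,035.8
Disabled-veteran exemption = min($69,000, 30% × $82,035.8) = min($69,000, $24,610.74) = $24,610.74 (percentage binds)
Taxable value = $82,035.8 − $33,000 − $24,610.74 = $24,425.06
Bellmead CSD: $24,425.06 × 0.00819 = $200.0412414
Cedarvale Township: $24,425.06 × 0.00298 = $72.7866788
Total = $272.8279202

$272.83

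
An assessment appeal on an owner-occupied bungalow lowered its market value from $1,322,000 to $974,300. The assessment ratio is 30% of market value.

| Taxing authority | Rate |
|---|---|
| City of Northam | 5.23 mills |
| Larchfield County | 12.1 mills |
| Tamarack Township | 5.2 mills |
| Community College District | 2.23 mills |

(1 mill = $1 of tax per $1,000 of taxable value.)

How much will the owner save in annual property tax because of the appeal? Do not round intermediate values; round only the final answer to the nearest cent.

$2,582.72

Old assessed value = $1,322,000 × 0.3 = $396,600
New assessed value = $974,300 × 0.3 = $292,290
Combined rate = 0.00523 + 0.0121 + 0.0052 + 0.00223 = 0.02476
Old tax = $396,600 × 0.02476 = $9,819.816
New tax = $292,290 × 0.02476 = $7,237.1004
Reduction = $9,819.816 − $7,237.1004 = $2,582.7156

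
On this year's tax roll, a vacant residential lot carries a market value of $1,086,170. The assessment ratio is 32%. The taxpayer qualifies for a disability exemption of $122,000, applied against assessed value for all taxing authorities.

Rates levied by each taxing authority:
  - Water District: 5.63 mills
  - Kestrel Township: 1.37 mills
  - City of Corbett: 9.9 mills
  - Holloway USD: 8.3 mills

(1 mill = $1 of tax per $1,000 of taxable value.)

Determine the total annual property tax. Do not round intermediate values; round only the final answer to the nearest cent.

Assessed value = $1,086,170 × 0.32 = $347,574.4
Taxable value = $347,574.4 − $122,000 = $225,574.4
Water District: $225,574.4 × 0.00563 = $1,269.983872
Kestrel Township: $225,574.4 × 0.00137 = $309.036928
City of Corbett: $225,574.4 × 0.0099 = $2,233.18656
Holloway USD: $225,574.4 × 0.0083 = $1,872.26752
Total = $1,269.983872 + $309.036928 + $2,233.18656 + $1,872.26752 = $5,684.47488

$5,684.47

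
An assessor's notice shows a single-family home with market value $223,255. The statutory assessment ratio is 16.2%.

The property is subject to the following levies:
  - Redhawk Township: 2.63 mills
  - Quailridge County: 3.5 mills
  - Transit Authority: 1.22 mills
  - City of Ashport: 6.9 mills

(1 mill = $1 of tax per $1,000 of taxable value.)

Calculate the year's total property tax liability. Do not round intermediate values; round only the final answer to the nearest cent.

Assessed value = $223,255 × 0.162 = $36,167.31
Redhawk Township: $36,167.31 × 0.00263 = $95.1200253
Quailridge County: $36,167.31 × 0.0035 = $126.585585
Transit Authority: $36,167.31 × 0.00122 = $44.1241182
City of Ashport: $36,167.31 × 0.0069 = $249.554439
Total = $95.1200253 + $126.585585 + $44.1241182 + $249.554439 = $515.3841675

$515.38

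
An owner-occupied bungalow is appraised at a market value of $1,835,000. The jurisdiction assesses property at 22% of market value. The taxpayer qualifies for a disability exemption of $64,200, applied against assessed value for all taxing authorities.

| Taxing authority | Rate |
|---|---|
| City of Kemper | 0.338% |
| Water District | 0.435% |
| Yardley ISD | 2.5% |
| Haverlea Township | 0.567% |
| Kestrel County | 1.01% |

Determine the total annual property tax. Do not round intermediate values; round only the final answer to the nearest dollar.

$16,466

Assessed value = $1,835,000 × 0.22 = $403,700
Taxable value = $403,700 − $64,200 = $339,500
City of Kemper: $339,500 × 0.00338 = $1,147.51
Water District: $339,500 × 0.00435 = $1,476.825
Yardley ISD: $339,500 × 0.025 = $8,487.5
Haverlea Township: $339,500 × 0.00567 = $1,924.965
Kestrel County: $339,500 × 0.0101 = $3,428.95
Total = $1,147.51 + $1,476.825 + $8,487.5 + $1,924.965 + $3,428.95 = $16,465.75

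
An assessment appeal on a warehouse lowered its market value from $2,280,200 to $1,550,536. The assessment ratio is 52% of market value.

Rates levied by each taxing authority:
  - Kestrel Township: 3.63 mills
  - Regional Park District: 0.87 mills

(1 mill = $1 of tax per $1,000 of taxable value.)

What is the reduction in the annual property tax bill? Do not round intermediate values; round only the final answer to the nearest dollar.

$1,707

Old assessed value = $2,280,200 × 0.52 = $1,185,704
New assessed value = $1,550,536 × 0.52 = $806,278.72
Combined rate = 0.00363 + 0.00087 = 0.0045
Old tax = $1,185,704 × 0.0045 = $5,335.668
New tax = $806,278.72 × 0.0045 = $3,628.25424
Reduction = $5,335.668 − $3,628.25424 = $1,707.41376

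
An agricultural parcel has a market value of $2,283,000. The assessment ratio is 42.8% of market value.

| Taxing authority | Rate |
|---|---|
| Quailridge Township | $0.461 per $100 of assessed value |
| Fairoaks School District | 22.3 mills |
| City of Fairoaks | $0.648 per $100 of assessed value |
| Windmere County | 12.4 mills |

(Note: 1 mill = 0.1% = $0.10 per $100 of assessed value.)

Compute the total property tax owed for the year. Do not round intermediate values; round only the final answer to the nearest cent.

$44,742.51

Assessed value = $2,283,000 × 0.428 = $977,124
Quailridge Township: $977,124 × 0.00461 = $4,504.54164
Fairoaks School District: $977,124 × 0.0223 = $21,789.8652
City of Fairoaks: $977,124 × 0.00648 = $6,331.76352
Windmere County: $977,124 × 0.0124 = $12,116.3376
Total = $44,742.50796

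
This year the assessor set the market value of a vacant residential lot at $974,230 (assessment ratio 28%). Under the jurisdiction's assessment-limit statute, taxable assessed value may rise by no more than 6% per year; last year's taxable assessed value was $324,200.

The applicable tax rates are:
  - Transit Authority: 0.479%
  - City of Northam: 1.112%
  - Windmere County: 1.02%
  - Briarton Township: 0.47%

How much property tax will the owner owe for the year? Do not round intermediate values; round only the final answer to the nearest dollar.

$8,404

Uncapped assessed value = $974,230 × 0.28 = $272,784.4
Cap limit = $324,200 × 1.06 = $343,652
Taxable assessed value = min($272,784.4, $343,652) = $272,784.4 (cap does not bind)
Transit Authority: $272,784.4 × 0.00479 = $1,306.637276
City of Northam: $272,784.4 × 0.01112 = $3,033.362528
Windmere County: $272,784.4 × 0.0102 = $2,782.40088
Briarton Township: $272,784.4 × 0.0047 = $1,282.08668
Total = $8,404.487364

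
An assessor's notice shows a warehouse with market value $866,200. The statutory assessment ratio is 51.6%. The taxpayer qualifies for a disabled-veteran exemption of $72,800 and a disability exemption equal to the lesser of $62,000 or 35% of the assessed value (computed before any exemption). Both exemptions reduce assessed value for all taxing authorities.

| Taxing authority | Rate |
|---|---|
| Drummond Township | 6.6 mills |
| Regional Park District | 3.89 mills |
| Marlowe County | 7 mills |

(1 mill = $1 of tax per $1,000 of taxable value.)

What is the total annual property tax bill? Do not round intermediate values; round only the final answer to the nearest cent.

Assessed value = $866,200 × 0.516 = $446,959.2
Disability exemption = min($62,000, 35% × $446,959.2) = min($62,000, $156,435.72) = $62,000 (dollar cap binds)
Taxable value = $446,959.2 − $72,800 − $62,000 = $312,159.2
Drummond Township: $312,159.2 × 0.0066 = $2,060.25072
Regional Park District: $312,159.2 × 0.00389 = $1,214.299288
Marlowe County: $312,159.2 × 0.007 = $2,185.1144
Total = $5,459.664408

$5,459.66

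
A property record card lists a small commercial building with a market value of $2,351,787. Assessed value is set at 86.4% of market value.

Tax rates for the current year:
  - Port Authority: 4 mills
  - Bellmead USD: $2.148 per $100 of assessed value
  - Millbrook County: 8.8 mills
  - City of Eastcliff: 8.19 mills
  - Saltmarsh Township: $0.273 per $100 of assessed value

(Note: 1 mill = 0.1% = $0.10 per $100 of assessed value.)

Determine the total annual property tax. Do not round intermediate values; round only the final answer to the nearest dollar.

Assessed value = $2,351,787 × 0.864 = $2,031,943.968
Port Authority: $2,031,943.968 × 0.004 = $8,127.775872
Bellmead USD: $2,031,943.968 × 0.02148 = $43,646.15643264
Millbrook County: $2,031,943.968 × 0.0088 = $17,881.1069184
City of Eastcliff: $2,031,943.968 × 0.00819 = $16,641.62109792
Saltmarsh Township: $2,031,943.968 × 0.00273 = $5,547.20703264
Total = $91,843.8673536

$91,844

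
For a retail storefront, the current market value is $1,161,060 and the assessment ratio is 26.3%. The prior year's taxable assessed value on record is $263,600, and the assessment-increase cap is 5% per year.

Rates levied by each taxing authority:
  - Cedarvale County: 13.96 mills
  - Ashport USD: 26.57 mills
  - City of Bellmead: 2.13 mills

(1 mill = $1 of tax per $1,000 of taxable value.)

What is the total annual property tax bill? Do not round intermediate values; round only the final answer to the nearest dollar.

Uncapped assessed value = $1,161,060 × 0.263 = $305,358.78
Cap limit = $263,600 × 1.05 = $276,780
Taxable assessed value = min($305,358.78, $276,780) = $276,780 (cap binds)
Cedarvale County: $276,780 × 0.01396 = $3,863.8488
Ashport USD: $276,780 × 0.02657 = $7,354.0446
City of Bellmead: $276,780 × 0.00213 = $589.5414
Total = $11,807.4348

$11,807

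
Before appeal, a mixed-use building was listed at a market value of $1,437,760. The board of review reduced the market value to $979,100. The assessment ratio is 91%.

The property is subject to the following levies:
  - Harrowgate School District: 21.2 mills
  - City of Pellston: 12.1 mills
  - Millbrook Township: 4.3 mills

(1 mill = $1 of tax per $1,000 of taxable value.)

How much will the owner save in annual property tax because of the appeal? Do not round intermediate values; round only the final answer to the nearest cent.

Old assessed value = $1,437,760 × 0.91 = $1,308,361.6
New assessed value = $979,100 × 0.91 = $890,981
Combined rate = 0.0212 + 0.0121 + 0.0043 = 0.0376
Old tax = $1,308,361.6 × 0.0376 = $49,194.39616
New tax = $890,981 × 0.0376 = $33,500.8856
Reduction = $49,194.39616 − $33,500.8856 = $15,693.51056

$15,693.51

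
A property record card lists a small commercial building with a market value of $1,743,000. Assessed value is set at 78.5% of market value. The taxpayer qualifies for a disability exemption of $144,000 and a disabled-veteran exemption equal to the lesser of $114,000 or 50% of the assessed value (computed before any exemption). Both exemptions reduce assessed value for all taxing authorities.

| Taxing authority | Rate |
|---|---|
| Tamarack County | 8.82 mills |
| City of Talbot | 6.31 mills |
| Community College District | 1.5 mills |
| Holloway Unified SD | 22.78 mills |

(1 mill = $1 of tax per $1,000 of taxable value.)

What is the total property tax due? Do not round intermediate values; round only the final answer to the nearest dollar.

$43,755

Assessed value = $1,743,000 × 0.785 = $1,368,255
Disabled-veteran exemption = min($114,000, 50% × $1,368,255) = min($114,000, $684,127.5) = $114,000 (dollar cap binds)
Taxable value = $1,368,255 − $144,000 − $114,000 = $1,110,255
Tamarack County: $1,110,255 × 0.00882 = $9,792.4491
City of Talbot: $1,110,255 × 0.00631 = $7,005.70905
Community College District: $1,110,255 × 0.0015 = $1,665.3825
Holloway Unified SD: $1,110,255 × 0.02278 = $25,291.6089
Total = $43,755.14955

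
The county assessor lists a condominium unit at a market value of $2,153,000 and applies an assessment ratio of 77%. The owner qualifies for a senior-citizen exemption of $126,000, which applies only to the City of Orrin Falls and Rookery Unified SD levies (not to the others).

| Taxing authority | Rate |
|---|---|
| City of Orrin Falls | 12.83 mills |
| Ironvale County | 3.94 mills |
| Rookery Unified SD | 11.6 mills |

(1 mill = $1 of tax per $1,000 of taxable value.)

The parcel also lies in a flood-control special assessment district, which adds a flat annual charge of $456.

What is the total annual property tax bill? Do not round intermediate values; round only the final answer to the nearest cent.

$44,409.89

Assessed value = $2,153,000 × 0.77 = $1,657,810
City of Orrin Falls: ($1,657,810 − $126,000) × 0.01283 = $1,531,810 × 0.01283 = $19,653.1223
Ironvale County: $1,657,810 × 0.00394 = $6,531.7714
Rookery Unified SD: ($1,657,810 − $126,000) × 0.0116 = $1,531,810 × 0.0116 = $17,768.996
Levies subtotal = $43,953.8897
Total = $43,953.8897 + $456 = $44,409.8897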